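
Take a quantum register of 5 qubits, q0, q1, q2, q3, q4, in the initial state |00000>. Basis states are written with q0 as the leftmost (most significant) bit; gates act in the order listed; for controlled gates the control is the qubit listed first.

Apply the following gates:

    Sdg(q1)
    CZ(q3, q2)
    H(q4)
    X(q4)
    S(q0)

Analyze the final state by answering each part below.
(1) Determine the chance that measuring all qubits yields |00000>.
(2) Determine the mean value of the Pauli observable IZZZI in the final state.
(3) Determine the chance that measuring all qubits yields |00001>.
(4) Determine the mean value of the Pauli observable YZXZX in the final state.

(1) Outcome |00000> occurs with probability 1/2.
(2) In the final state, IZZZI has expectation 1.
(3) The probability of measuring |00001> is 1/2.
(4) In the final state, YZXZX has expectation 0.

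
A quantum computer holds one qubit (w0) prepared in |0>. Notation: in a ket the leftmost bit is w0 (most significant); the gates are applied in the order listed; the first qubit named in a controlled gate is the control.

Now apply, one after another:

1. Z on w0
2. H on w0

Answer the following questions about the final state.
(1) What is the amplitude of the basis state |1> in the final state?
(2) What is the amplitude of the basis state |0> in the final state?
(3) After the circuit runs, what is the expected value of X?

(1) The amplitude on |1> is sqrt(2)/2.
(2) The amplitude on |0> is sqrt(2)/2.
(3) The observable X averages to 1.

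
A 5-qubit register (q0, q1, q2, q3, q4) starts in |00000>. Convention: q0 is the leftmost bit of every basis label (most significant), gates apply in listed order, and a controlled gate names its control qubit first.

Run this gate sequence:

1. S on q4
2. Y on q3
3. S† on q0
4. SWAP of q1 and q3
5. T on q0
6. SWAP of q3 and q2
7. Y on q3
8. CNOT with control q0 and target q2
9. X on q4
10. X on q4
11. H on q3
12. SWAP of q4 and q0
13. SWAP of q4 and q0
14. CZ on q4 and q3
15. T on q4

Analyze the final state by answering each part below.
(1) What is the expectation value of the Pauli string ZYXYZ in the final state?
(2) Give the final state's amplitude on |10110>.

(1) The expectation value of ZYXYZ is 0. Key observation: steps 12-13 multiply out to the identity, so the circuit reduces to the remaining gates.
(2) The amplitude on |10110> is 0.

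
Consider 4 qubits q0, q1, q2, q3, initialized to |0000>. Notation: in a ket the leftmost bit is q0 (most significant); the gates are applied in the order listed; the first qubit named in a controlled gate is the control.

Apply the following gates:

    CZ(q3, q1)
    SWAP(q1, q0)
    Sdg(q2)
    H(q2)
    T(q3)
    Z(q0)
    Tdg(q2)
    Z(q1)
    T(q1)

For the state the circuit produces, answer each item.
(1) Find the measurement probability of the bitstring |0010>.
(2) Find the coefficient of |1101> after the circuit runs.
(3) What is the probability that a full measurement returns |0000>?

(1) A full measurement returns |0010> with probability 1/2.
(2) The final state's coefficient on |1101> equals 0.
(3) The probability of measuring |0000> is 1/2.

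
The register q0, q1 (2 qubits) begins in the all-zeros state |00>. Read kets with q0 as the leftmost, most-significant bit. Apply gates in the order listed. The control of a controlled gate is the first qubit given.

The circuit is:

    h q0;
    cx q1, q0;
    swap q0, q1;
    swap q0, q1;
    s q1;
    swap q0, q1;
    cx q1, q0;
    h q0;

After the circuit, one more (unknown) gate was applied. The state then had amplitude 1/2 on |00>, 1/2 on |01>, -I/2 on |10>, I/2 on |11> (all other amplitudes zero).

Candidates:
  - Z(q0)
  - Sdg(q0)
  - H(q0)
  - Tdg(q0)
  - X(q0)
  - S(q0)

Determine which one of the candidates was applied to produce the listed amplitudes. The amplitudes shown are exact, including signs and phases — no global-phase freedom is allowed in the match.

The unique candidate consistent with the amplitudes is Sdg(q0).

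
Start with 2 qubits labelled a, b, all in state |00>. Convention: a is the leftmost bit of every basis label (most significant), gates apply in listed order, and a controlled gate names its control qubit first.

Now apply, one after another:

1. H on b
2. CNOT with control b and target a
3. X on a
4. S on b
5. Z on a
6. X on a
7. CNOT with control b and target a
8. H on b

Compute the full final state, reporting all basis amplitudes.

The final amplitudes are -1/2 + I/2 on |00>, -1/2 - I/2 on |01>, 0 on |10>, 0 on |11>.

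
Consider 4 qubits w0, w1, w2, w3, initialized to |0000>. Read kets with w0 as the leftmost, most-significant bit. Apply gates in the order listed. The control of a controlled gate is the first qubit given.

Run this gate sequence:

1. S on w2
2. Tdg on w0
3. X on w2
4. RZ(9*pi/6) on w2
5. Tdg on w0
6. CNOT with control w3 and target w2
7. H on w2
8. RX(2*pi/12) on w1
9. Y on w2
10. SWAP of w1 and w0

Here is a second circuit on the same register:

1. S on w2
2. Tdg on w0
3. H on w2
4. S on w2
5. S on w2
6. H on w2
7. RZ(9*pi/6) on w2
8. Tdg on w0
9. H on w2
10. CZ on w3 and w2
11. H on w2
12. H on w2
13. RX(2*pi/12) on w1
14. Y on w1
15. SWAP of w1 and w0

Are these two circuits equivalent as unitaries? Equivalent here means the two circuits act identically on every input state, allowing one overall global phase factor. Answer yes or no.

No: there is an input state on which the two circuits produce genuinely different outputs (not merely differing by a phase).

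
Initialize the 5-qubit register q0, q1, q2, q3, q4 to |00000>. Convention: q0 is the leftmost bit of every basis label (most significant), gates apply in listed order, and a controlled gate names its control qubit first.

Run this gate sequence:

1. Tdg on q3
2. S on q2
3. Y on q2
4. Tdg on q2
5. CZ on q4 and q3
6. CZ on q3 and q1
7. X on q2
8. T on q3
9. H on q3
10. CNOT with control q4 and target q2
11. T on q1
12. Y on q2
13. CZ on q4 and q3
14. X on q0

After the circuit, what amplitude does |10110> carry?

The final state's coefficient on |10110> equals sqrt(2)*exp(3*I*pi/4)/2.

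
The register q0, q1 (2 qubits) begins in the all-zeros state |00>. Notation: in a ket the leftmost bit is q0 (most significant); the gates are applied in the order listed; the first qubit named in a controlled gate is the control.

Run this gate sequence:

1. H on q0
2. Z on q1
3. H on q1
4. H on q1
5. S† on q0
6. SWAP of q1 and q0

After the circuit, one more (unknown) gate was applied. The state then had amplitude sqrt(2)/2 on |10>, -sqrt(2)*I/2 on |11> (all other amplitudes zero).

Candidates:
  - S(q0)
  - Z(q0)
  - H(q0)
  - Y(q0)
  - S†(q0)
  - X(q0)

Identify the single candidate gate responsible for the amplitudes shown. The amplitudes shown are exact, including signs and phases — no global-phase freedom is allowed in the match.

It was X(q0) that produced the state shown. Key observation: steps 3-4 multiply out to the identity, so the circuit reduces to the remaining gates.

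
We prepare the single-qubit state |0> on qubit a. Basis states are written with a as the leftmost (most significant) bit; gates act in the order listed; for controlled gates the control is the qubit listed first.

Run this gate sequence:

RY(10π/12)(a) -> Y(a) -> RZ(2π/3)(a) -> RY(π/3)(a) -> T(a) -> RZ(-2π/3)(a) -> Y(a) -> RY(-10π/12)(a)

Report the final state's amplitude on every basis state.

The resulting statevector has amplitude 3/8 + sqrt(3)/4 - 3*exp(I*pi/4)/8 + exp(2*I*pi/3)/8 + exp(7*I*pi/12)/8 + sqrt(3)*exp(I*pi/4)/4 on |0>, sqrt(3)/8 - exp(7*I*pi/12)/4 - sqrt(3)*exp(7*I*pi/12)/8 - sqrt(3)*exp(2*I*pi/3)/8 - sqrt(3)*exp(I*pi/4)/8 + exp(2*I*pi/3)/4 on |1>.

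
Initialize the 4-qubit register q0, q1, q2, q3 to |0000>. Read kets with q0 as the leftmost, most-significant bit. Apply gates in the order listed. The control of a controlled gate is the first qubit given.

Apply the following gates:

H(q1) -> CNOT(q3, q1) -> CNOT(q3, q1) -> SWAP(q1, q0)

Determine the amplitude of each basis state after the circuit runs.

The resulting statevector has amplitude sqrt(2)/2 on |0000>, sqrt(2)/2 on |1000>, and 0 on every other basis state.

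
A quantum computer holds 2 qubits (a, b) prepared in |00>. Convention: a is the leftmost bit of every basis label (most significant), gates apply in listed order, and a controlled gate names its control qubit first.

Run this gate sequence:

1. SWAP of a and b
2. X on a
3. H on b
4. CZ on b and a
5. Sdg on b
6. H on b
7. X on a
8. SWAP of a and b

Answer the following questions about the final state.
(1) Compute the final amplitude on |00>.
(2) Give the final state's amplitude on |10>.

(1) |00> carries amplitude 1/2 + I/2 in the final state.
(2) The amplitude on |10> is 1/2 - I/2.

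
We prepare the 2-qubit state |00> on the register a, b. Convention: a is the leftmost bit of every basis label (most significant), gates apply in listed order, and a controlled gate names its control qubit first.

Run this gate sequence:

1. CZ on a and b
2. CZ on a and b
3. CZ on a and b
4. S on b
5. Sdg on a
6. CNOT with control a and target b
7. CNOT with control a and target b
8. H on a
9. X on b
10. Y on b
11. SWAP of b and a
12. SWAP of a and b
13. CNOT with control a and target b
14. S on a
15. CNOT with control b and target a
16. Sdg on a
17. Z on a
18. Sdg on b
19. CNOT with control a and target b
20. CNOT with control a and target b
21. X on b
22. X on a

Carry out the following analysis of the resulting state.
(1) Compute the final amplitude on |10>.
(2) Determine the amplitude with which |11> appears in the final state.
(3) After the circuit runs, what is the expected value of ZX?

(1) The amplitude on |10> is -sqrt(2)*I/2.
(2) The amplitude on |11> is -sqrt(2)*I/2.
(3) The observable ZX averages to -1.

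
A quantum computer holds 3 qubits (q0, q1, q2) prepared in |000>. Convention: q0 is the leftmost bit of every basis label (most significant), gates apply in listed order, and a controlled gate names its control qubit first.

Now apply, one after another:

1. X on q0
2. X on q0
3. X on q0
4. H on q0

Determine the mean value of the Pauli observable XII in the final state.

In the final state, XII has expectation -1. Key observation: the block from step 2 through step 3 cancels to the identity and can be dropped.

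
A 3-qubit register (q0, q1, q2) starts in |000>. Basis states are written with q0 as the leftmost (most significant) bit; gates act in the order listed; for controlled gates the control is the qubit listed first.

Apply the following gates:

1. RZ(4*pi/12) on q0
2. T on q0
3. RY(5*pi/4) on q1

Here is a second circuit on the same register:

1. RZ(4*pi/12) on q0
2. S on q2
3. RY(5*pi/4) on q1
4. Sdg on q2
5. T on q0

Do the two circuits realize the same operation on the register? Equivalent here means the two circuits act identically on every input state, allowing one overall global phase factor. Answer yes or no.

Yes: on every input state the two circuits agree up to one overall phase factor.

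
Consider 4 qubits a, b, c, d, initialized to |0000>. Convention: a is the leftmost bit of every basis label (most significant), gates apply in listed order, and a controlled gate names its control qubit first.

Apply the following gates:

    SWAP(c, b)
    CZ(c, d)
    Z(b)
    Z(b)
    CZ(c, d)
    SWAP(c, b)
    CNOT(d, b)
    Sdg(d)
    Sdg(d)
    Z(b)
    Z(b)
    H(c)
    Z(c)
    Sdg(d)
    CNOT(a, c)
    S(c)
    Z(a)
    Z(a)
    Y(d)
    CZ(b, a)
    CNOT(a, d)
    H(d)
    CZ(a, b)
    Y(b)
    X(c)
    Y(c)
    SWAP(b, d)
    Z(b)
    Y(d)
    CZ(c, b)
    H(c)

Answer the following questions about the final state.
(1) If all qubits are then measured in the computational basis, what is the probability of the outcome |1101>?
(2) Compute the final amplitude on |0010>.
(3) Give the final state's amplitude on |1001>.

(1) Outcome |1101> occurs with probability 0. Key observation: gates 1-6 undo each other exactly, leaving only the rest of the circuit to track.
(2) The amplitude on |0010> is sqrt(2)*(1 - I)/4.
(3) The amplitude on |1001> is 0.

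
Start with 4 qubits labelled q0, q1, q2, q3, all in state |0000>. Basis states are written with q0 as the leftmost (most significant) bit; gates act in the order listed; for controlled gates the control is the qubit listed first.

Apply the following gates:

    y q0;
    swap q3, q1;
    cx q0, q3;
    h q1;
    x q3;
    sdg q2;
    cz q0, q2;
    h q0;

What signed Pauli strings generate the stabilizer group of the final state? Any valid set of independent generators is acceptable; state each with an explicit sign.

The stabilizer group can be generated by -XIII, +IXII, +IIZI, +IIIZ, among other valid generating sets.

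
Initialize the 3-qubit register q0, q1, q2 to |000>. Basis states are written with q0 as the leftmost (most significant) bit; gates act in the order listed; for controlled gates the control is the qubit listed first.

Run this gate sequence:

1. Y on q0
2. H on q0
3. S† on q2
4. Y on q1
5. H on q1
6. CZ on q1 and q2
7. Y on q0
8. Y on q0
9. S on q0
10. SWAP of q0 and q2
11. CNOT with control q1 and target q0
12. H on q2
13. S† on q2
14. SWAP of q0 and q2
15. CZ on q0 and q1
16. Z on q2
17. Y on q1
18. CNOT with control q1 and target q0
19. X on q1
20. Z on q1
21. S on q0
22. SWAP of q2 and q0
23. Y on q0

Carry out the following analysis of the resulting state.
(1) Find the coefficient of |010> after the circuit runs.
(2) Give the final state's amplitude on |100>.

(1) |010> carries amplitude sqrt(2)*(-1 + I)/4 in the final state.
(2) The final state's coefficient on |100> equals sqrt(2)*(1 - I)/4.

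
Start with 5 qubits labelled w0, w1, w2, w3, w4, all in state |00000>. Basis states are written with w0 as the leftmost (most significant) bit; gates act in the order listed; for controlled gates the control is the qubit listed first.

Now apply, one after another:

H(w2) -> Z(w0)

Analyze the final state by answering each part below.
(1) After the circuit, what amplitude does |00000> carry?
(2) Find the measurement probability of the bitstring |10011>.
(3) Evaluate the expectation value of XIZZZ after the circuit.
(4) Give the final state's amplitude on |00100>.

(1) The final state's coefficient on |00000> equals sqrt(2)/2.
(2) Outcome |10011> occurs with probability 0.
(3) The observable XIZZZ averages to 0.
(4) |00100> carries amplitude sqrt(2)/2 in the final state.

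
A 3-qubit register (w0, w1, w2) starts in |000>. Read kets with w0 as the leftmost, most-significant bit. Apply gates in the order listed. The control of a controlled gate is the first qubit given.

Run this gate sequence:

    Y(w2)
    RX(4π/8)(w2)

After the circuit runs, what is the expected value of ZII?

The observable ZII averages to 1.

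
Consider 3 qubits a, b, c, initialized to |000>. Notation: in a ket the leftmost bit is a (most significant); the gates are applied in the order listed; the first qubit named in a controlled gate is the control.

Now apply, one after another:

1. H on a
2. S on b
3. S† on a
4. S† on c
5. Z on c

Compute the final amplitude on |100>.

The amplitude on |100> is -sqrt(2)*I/2.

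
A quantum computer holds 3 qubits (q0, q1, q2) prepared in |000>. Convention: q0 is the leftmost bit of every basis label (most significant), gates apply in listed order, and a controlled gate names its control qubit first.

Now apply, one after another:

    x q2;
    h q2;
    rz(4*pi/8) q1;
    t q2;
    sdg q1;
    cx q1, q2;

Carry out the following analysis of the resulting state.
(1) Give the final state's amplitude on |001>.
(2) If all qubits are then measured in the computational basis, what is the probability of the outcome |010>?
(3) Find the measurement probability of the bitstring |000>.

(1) |001> carries amplitude -sqrt(2)/2 in the final state.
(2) Outcome |010> occurs with probability 0.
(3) A full measurement returns |000> with probability 1/2.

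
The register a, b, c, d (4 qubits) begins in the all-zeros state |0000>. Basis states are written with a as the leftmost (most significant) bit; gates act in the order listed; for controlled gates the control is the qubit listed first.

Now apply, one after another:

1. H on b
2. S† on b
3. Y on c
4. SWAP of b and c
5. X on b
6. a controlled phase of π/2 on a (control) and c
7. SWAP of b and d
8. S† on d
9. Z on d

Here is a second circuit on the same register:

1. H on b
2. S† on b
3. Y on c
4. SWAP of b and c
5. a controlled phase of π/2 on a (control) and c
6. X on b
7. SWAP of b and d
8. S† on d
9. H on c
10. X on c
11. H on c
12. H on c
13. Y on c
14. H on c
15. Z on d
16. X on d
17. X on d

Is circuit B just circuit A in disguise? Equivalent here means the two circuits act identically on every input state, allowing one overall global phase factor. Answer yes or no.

No, they are not equivalent — no single phase factor reconciles the two unitaries.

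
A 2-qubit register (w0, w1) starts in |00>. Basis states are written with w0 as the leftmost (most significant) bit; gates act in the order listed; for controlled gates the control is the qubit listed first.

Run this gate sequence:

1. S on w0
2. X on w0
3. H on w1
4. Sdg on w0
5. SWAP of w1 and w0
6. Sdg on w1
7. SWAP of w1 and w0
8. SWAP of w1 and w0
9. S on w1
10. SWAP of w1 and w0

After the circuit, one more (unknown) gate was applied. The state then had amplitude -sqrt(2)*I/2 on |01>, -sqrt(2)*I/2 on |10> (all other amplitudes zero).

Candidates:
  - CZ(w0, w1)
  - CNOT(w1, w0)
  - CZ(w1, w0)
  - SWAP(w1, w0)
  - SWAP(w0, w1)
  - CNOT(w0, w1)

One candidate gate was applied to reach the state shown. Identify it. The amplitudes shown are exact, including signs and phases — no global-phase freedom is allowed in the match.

It was CNOT(w1, w0) that produced the state shown. Key observation: gates 5-10 undo each other exactly, leaving only the rest of the circuit to track.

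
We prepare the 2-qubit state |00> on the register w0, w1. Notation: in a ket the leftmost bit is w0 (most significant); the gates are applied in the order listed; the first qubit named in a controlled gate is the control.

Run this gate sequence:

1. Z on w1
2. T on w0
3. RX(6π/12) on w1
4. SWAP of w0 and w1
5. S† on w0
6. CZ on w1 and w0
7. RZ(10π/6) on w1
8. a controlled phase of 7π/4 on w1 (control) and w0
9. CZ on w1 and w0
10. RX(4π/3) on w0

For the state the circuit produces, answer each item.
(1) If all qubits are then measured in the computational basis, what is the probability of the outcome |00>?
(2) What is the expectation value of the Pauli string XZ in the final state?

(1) A full measurement returns |00> with probability 1/2.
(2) The expectation value of XZ is -1.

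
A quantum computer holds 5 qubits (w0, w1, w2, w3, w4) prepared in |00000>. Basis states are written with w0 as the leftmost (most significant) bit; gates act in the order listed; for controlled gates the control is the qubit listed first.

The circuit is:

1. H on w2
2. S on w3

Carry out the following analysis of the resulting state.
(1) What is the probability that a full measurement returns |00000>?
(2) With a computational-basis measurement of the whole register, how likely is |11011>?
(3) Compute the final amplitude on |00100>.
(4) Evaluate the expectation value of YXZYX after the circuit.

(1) The probability of measuring |00000> is 1/2.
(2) Outcome |11011> occurs with probability 0.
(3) |00100> carries amplitude sqrt(2)/2 in the final state.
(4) The observable YXZYX averages to 0.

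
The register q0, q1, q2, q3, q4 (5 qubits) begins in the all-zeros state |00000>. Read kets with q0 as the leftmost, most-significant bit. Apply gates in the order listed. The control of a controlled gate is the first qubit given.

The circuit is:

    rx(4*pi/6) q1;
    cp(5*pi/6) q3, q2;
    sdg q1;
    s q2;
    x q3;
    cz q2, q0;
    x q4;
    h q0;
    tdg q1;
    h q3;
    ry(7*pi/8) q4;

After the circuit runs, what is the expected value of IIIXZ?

The observable IIIXZ averages to -sqrt(sqrt(2) + 2)/2.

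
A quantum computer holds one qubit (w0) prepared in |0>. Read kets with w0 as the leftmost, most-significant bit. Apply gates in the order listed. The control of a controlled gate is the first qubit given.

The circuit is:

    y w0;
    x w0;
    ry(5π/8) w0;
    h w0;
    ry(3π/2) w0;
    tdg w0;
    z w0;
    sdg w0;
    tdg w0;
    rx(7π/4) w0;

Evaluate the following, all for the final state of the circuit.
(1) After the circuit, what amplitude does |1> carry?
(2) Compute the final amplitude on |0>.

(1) |1> carries amplitude -sqrt(1/2 - sqrt(2)/4)*cos(5*pi/16) - I*sqrt(sqrt(2)/4 + 1/2)*sin(5*pi/16) in the final state.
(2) The amplitude on |0> is sqrt(1/2 - sqrt(2)/4)*sin(5*pi/16) + I*sqrt(sqrt(2)/4 + 1/2)*cos(5*pi/16).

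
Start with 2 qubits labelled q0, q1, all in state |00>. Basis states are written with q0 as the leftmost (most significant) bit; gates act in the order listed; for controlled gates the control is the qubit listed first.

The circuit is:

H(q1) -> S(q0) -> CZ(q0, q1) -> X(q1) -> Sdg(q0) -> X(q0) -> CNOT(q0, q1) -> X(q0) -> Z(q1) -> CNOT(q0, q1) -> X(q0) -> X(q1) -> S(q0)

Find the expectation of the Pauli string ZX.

The expectation value of ZX is 1.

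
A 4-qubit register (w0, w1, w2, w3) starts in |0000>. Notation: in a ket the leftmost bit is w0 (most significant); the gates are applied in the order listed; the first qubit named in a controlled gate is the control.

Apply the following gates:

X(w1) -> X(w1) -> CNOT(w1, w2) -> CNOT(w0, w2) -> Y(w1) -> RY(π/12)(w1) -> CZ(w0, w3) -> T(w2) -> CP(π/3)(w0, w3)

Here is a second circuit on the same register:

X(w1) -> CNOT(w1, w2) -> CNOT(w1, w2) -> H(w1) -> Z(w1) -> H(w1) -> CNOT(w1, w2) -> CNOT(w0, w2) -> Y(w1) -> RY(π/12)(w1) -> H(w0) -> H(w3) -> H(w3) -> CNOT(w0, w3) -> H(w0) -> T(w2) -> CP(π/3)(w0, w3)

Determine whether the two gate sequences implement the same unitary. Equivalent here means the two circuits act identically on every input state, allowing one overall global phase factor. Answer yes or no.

No — the two circuits implement different unitaries, even allowing a global phase.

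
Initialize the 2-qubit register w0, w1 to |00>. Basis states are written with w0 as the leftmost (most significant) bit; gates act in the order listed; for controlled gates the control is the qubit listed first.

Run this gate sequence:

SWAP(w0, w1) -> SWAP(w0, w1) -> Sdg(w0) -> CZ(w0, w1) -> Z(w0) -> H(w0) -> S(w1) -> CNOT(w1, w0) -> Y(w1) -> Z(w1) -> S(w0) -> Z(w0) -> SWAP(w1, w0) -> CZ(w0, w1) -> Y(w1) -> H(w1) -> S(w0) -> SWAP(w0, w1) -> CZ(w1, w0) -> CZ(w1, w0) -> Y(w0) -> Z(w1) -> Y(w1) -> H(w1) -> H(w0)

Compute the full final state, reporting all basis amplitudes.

After the circuit, the state carries amplitude -I/2 on |00>, -I/2 on |01>, 1/2 on |10>, 1/2 on |11>.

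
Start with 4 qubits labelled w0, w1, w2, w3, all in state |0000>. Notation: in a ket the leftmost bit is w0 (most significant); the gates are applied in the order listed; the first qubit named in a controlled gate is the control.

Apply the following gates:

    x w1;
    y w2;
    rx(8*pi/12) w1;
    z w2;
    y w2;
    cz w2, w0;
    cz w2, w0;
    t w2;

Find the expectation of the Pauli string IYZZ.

The observable IYZZ averages to sqrt(3)/2. Key observation: the block from step 6 through step 7 cancels to the identity and can be dropped.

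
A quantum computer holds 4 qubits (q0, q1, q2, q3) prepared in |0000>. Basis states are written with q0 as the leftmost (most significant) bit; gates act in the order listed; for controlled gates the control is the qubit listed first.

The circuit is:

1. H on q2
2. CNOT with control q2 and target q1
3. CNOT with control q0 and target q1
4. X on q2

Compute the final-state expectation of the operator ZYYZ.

In the final state, ZYYZ has expectation 1.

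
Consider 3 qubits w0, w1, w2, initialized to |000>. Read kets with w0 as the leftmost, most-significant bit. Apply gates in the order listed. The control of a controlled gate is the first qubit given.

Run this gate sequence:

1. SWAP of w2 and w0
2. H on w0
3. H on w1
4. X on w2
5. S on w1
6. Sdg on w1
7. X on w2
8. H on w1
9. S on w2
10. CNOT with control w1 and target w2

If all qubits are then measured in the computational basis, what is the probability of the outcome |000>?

Outcome |000> occurs with probability 1/2. Key observation: steps 3-8 multiply out to the identity, so the circuit reduces to the remaining gates.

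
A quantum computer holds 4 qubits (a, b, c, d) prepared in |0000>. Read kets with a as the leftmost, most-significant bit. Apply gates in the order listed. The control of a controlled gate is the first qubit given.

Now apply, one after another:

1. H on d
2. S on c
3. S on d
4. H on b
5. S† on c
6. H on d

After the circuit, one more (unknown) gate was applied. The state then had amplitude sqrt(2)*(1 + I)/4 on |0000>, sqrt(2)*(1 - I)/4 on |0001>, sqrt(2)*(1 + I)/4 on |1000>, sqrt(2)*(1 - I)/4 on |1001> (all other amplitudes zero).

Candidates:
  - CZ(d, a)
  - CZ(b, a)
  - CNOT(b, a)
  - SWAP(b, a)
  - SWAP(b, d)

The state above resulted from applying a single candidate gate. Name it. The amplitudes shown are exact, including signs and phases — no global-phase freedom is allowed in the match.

The unique candidate consistent with the amplitudes is SWAP(b, a).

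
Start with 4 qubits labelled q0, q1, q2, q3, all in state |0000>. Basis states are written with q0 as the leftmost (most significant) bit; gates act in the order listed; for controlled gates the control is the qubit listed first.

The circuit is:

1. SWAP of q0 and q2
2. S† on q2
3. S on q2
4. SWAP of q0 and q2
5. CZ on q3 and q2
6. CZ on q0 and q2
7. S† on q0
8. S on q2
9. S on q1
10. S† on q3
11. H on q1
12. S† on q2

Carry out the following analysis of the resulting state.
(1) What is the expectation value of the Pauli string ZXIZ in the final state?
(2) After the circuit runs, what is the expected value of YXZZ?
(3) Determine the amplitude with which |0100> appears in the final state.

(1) The expectation value of ZXIZ is 1.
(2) The expectation value of YXZZ is 0.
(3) |0100> carries amplitude sqrt(2)/2 in the final state.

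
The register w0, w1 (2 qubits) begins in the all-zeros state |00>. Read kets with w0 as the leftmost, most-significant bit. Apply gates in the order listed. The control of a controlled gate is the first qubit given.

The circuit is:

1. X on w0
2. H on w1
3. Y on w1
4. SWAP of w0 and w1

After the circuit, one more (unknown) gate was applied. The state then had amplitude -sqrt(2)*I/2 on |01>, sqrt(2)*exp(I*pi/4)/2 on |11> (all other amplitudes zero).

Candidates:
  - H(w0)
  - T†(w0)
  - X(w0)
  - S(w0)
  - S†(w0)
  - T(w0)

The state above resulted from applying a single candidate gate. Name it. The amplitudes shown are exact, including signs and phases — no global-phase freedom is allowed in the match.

The applied gate was T†(w0).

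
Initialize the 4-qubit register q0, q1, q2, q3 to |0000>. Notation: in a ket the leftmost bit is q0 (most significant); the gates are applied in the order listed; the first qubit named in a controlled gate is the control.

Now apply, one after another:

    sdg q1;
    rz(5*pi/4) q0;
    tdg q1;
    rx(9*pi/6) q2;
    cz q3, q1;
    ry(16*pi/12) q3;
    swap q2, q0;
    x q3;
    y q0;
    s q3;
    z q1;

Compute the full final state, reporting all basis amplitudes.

The final amplitudes are sqrt(6)*exp(3*I*pi/8)/4 on |0000>, -sqrt(2)*exp(7*I*pi/8)/4 on |0001>, sqrt(6)*exp(7*I*pi/8)/4 on |1000>, sqrt(2)*exp(3*I*pi/8)/4 on |1001>, and 0 on every other basis state.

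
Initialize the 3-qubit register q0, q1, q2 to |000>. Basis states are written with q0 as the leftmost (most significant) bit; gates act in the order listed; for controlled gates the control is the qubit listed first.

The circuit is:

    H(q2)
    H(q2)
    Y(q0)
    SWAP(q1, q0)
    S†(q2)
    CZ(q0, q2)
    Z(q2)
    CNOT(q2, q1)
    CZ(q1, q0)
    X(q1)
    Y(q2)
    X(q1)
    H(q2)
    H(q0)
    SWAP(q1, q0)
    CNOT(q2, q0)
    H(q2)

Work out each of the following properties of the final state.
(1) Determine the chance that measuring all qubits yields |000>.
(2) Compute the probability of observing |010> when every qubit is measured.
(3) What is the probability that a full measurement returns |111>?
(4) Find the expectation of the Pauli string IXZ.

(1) Outcome |000> occurs with probability 1/8.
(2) A full measurement returns |010> with probability 1/8.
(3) A full measurement returns |111> with probability 1/8.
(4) The expectation value of IXZ is 0.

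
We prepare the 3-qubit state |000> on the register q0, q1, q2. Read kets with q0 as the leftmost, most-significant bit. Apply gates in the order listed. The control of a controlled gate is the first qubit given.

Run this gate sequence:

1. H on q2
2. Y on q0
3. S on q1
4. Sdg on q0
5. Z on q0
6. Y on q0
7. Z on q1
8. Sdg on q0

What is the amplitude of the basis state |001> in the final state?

The amplitude on |001> is sqrt(2)*I/2.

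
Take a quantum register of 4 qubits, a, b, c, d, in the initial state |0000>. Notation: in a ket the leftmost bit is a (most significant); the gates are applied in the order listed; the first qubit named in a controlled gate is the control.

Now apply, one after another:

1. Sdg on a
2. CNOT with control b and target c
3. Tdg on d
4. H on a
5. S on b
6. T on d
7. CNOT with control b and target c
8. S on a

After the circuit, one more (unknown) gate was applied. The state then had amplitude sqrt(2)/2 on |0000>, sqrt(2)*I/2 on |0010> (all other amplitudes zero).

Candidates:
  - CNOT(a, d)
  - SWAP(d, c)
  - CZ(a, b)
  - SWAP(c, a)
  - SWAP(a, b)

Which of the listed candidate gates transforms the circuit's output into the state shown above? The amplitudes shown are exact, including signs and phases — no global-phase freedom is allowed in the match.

The applied gate was SWAP(c, a).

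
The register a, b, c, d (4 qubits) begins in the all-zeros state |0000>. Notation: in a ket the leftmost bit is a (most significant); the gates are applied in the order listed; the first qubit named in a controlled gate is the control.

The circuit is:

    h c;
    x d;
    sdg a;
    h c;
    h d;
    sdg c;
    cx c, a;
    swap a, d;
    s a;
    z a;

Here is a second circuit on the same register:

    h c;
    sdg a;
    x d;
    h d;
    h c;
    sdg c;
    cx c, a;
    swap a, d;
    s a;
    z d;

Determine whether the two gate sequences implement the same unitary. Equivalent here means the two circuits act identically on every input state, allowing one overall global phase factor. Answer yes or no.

No: there is an input state on which the two circuits produce genuinely different outputs (not merely differing by a phase).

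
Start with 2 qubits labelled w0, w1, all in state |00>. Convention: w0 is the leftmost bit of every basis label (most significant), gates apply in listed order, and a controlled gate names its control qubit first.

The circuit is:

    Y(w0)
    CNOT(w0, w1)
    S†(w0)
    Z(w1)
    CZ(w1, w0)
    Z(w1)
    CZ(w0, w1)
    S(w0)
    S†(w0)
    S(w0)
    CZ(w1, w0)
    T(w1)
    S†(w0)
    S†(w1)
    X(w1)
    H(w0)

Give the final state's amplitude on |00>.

|00> carries amplitude sqrt(2)*exp(3*I*pi/4)/2 in the final state.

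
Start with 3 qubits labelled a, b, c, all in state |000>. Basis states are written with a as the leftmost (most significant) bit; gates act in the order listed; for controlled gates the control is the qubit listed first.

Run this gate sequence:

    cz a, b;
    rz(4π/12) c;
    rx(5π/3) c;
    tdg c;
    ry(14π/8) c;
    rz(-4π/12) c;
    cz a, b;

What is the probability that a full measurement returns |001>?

A full measurement returns |001> with probability -sqrt(3)/8 - sqrt(2)/8 + 1/2.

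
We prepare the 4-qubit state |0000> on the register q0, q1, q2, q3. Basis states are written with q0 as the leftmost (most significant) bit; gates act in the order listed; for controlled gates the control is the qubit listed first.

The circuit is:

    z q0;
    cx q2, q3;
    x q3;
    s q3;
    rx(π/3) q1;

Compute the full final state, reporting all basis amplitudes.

The final amplitudes are sqrt(3)*I/2 on |0001>, 1/2 on |0101>, and 0 on every other basis state.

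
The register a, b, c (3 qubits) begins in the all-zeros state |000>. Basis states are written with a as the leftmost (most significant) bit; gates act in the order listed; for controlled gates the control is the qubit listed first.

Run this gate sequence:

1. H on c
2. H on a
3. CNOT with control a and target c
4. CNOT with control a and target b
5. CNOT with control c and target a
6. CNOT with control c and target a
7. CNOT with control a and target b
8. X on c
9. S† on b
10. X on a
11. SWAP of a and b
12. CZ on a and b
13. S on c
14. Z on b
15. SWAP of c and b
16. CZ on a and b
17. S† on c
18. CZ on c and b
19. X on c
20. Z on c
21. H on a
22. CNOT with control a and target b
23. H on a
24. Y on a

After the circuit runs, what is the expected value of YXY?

In the final state, YXY has expectation 0. Key observation: the block from step 4 through step 7 cancels to the identity and can be dropped.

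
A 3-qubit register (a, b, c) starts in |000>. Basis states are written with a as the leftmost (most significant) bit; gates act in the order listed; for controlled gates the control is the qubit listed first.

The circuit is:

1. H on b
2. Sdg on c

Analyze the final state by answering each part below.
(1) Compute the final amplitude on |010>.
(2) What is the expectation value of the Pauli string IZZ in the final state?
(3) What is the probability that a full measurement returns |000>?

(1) The amplitude on |010> is sqrt(2)/2.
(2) The observable IZZ averages to 0.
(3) The probability of measuring |000> is 1/2.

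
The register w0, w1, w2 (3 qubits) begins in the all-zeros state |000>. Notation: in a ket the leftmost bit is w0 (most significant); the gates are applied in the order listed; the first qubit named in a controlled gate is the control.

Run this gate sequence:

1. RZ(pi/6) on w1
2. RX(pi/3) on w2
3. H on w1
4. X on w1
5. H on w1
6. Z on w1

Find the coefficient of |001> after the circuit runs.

The amplitude on |001> is -exp(5*I*pi/12)/2. Key observation: steps 3-6 multiply out to the identity, so the circuit reduces to the remaining gates.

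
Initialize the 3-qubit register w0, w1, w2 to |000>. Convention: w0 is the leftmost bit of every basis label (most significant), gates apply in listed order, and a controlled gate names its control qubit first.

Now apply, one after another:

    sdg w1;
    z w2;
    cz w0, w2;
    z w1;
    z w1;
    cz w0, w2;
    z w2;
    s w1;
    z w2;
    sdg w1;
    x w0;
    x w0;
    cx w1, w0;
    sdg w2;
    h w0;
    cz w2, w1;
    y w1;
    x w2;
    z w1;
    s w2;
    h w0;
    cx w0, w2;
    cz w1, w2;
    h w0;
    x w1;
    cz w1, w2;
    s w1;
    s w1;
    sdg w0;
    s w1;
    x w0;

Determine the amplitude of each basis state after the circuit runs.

The resulting statevector has amplitude sqrt(2)*I/2 on |001>, -sqrt(2)/2 on |101>, and 0 on every other basis state. Key observation: the block from step 1 through step 8 cancels to the identity and can be dropped.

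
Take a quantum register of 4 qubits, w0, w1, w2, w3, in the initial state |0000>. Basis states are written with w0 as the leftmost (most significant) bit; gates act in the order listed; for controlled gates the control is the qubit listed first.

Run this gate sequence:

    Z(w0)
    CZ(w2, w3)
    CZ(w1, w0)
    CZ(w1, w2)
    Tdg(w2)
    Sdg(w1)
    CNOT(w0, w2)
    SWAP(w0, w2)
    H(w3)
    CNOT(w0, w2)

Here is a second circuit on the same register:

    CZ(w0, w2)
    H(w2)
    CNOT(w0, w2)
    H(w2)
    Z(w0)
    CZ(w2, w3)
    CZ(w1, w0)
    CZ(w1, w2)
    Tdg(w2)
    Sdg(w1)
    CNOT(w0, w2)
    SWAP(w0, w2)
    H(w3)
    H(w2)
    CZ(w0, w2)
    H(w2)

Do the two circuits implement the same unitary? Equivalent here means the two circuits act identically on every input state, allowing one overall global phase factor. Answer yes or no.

Yes — the two circuits implement the same unitary up to a global phase.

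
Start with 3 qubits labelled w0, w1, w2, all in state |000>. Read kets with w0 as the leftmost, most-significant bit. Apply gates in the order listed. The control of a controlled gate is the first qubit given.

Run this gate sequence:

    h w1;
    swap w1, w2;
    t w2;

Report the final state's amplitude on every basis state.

After the circuit, the state carries amplitude sqrt(2)/2 on |000>, sqrt(2)*exp(I*pi/4)/2 on |001>, and 0 on every other basis state.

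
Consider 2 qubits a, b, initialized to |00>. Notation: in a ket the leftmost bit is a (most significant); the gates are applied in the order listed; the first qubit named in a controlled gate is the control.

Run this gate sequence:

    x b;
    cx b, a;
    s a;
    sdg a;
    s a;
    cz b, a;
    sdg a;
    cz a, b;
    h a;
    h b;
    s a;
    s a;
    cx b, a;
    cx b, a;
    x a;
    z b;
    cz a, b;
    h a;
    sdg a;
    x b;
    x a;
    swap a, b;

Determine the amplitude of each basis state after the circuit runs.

The resulting statevector has amplitude -sqrt(2)*I/2 on |00>, 0 on |01>, 0 on |10>, sqrt(2)/2 on |11>.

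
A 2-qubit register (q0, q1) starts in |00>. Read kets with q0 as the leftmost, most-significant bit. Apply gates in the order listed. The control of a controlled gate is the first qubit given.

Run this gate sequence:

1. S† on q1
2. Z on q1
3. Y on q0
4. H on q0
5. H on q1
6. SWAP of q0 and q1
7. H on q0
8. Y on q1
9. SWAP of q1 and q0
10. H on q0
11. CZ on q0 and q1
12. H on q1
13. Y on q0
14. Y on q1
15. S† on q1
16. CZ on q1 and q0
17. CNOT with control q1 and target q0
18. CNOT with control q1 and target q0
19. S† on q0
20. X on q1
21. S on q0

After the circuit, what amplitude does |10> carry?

The final state's coefficient on |10> equals sqrt(2)*I/2.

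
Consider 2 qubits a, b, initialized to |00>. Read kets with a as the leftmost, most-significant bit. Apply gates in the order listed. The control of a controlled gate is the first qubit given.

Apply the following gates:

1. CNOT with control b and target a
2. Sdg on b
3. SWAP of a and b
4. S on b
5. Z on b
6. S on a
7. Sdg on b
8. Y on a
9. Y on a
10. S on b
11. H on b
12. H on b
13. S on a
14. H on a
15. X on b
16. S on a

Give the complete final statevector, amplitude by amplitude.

The final amplitudes are 0 on |00>, sqrt(2)/2 on |01>, 0 on |10>, sqrt(2)*I/2 on |11>. Key observation: steps 7-10 multiply out to the identity, so the circuit reduces to the remaining gates.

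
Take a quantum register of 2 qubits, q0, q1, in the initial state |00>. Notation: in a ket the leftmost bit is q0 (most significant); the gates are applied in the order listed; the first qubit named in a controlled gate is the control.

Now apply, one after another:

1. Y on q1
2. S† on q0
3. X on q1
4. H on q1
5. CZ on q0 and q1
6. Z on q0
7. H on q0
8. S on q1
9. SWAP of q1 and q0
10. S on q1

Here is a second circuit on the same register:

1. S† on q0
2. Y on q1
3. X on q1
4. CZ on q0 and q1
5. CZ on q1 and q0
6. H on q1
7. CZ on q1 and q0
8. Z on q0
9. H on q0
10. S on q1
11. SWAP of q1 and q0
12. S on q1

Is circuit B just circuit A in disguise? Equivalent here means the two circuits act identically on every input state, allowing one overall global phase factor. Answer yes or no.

Yes: on every input state the two circuits agree up to one overall phase factor.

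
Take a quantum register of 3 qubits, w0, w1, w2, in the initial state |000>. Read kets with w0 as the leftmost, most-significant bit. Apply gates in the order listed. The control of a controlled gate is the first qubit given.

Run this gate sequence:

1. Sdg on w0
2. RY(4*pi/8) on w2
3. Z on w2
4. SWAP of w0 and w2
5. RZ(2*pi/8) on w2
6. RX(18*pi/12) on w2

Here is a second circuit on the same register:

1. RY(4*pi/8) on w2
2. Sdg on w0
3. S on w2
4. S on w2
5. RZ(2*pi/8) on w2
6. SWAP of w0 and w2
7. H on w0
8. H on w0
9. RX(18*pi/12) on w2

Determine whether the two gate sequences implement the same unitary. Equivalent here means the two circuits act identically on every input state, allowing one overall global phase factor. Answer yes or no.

No: there is an input state on which the two circuits produce genuinely different outputs (not merely differing by a phase).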